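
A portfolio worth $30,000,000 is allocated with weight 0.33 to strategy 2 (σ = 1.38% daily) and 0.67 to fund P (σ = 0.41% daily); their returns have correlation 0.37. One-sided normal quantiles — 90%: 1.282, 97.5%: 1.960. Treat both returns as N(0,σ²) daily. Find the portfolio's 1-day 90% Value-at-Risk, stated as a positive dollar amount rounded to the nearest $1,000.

$236,000

σ_p² = 0.33²·1.38² + 0.67²·0.41² + 2·0.37·0.33·0.67·1.38·0.41 = 0.3754 (%²).
σ_p = √0.3754 = 0.613%.
VaR = 1.282 × 0.613% = 0.786%; on $30,000,000 that is $235,800.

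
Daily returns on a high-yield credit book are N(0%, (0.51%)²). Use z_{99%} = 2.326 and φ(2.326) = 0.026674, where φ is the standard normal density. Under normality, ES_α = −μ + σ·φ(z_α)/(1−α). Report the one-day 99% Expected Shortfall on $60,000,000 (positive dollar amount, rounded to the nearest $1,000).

$816,000

Tail multiplier: φ(z)/(1−α) = 0.026674 / 0.01 = 2.667.
ES = 0.51% × 2.667 = 1.360%.
On $60,000,000: 0.01360 × $60,000,000 = $816,000.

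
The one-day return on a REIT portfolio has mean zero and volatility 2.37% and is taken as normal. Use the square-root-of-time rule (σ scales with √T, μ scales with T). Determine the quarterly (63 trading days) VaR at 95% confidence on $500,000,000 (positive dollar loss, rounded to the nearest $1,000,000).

At 95%, z = 1.645.
σ_{63d} = 2.37% × √63 = 18.811%.
VaR = 1.645 × 18.811% = 30.944%.
On $500,000,000: 0.30944 × $500,000,000 = $154,720,000.

$155,000,000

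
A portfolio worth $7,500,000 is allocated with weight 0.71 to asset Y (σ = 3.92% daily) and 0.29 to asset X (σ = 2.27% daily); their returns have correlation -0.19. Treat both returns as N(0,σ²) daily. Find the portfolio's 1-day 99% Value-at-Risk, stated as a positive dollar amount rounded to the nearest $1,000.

$477,000

σ_p² = 0.71²·3.92² + 0.29²·2.27² + 2·-0.19·0.71·0.29·3.92·2.27 = 7.4833 (%²).
σ_p = √7.4833 = 2.736%.
At 99%, z = 2.326.
VaR = 2.326 × 2.736% = 6.364%; on $7,500,000 that is $477,300.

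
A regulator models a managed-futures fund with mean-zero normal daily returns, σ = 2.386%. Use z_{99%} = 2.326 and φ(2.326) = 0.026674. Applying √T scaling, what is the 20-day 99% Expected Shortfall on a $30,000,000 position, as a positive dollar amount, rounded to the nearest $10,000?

$8,540,000

σ_{20d} = 2.386% × √20 = 10.671%.
ES multiplier = φ(z)/(1−α) = 0.026674/0.01 = 2.667.
ES = 10.671% × 2.667 = 28.460%; on $30,000,000: $8,538,000.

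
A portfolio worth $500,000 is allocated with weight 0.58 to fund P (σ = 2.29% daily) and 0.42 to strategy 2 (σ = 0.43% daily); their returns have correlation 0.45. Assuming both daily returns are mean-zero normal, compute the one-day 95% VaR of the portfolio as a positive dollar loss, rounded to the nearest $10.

σ_p² = 0.58²·2.29² + 0.42²·0.43² + 2·0.45·0.58·0.42·2.29·0.43 = 2.0126 (%²).
σ_p = √2.0126 = 1.419%.
At 95%, z = 1.645.
VaR = 1.645 × 1.419% = 2.334%; on $500,000 that is $11,670.

$11,670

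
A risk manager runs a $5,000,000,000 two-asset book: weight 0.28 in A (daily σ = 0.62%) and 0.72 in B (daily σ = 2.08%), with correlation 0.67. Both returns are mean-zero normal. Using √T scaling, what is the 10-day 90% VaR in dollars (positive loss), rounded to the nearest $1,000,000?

$328,000,000

σ_p = √(0.28²·0.62² + 0.72²·2.08² + 2·0.67·0.28·0.72·0.62·2.08) = 1.619%.
σ_{10d} = 1.619% × √10 = 5.120%.
z(90%) = 1.282.
VaR = 1.282 × 5.120% = 6.564%; on $5,000,000,000 that is $328,200,000.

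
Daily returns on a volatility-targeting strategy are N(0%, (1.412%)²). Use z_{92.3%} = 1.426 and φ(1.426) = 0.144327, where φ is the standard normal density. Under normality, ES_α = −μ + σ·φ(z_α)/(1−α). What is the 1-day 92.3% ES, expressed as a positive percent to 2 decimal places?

Tail multiplier: φ(z)/(1−α) = 0.144327 / 0.077 = 1.874.
ES = 1.412% × 1.874 = 2.646%.

2.65%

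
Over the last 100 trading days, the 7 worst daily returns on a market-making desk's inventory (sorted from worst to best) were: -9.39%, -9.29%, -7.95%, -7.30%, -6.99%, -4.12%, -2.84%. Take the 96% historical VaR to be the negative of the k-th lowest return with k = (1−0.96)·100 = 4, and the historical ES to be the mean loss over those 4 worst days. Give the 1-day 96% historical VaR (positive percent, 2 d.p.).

k = 4; the 4th lowest return is -7.30%, so VaR = 7.30%.

7.30%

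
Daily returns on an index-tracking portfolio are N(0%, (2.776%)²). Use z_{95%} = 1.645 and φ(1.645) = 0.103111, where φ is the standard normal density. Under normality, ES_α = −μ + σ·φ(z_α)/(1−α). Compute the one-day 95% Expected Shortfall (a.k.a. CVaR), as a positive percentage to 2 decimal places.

5.72%

Tail multiplier: φ(z)/(1−α) = 0.103111 / 0.05 = 2.062.
ES = 2.776% × 2.062 = 5.724%.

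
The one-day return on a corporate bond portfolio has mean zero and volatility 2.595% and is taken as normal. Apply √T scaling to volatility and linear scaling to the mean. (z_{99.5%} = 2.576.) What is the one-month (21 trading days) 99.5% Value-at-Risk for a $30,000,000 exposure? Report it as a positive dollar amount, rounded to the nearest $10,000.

σ_{21d} = 2.595% × √21 = 11.892%.
VaR = 2.576 × 11.892% = 30.634%.
On $30,000,000: 0.30634 × $30,000,000 = $9,190,200.

$9,190,000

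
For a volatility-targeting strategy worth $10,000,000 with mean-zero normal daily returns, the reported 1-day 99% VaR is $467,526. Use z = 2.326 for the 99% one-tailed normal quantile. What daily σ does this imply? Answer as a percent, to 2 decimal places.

2.01%

VaR as a fraction: $467,526 / $10,000,000 = 4.675%.
σ = VaR / z = 4.675% / 2.326 = 2.010%.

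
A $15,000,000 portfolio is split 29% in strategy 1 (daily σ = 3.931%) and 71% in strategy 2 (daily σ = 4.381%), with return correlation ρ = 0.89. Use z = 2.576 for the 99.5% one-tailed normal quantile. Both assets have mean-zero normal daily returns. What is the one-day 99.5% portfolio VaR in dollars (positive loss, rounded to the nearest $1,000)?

$1,607,000

σ_p² = 0.29²·3.931² + 0.71²·4.381² + 2·0.89·0.29·0.71·3.931·4.381 = 17.2866 (%²).
σ_p = √17.2866 = 4.158%.
VaR = 2.576 × 4.158% = 10.711%; on $15,000,000 that is $1,606,650.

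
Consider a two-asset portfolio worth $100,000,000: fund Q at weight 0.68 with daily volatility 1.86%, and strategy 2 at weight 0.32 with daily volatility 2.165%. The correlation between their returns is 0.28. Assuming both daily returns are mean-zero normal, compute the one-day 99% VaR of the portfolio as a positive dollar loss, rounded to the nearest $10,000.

σ_p² = 0.68²·1.86² + 0.32²·2.165² + 2·0.28·0.68·0.32·1.86·2.165 = 2.5704 (%²).
σ_p = √2.5704 = 1.603%.
At 99%, z = 2.326.
VaR = 2.326 × 1.603% = 3.729%; on $100,000,000 that is $3,729,000.

$3,730,000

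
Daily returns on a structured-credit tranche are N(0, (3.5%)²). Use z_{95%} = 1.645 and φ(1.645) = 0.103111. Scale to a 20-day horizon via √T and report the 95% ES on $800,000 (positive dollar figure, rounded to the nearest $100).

$258,200

σ_{20d} = 3.5% × √20 = 15.652%.
ES multiplier = φ(z)/(1−α) = 0.103111/0.05 = 2.062.
ES = 15.652% × 2.062 = 32.274%; on $800,000: $258,192.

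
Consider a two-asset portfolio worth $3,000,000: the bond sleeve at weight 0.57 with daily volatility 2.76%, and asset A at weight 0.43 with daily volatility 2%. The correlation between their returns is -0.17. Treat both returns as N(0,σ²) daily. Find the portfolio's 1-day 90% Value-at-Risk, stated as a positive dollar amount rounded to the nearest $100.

σ_p² = 0.57²·2.76² + 0.43²·2² + 2·-0.17·0.57·0.43·2.76·2 = 2.7546 (%²).
σ_p = √2.7546 = 1.660%.
At 90%, z = 1.282.
VaR = 1.282 × 1.660% = 2.128%; on $3,000,000 that is $63,840.

$63,800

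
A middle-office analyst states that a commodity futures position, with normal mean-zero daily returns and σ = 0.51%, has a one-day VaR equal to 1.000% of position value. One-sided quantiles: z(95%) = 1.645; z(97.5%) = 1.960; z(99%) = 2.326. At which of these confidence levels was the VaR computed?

97.5%

Implied z = VaR/σ = 1.000 / 0.51 = 1.961.
This matches z(97.5%) = 1.960.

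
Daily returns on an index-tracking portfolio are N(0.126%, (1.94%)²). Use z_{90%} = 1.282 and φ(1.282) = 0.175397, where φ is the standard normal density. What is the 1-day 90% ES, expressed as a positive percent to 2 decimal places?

Tail multiplier: φ(z)/(1−α) = 0.175397 / 0.1 = 1.754.
ES = −(0.126%) + 1.94% × 1.754 = 3.277%.

3.28%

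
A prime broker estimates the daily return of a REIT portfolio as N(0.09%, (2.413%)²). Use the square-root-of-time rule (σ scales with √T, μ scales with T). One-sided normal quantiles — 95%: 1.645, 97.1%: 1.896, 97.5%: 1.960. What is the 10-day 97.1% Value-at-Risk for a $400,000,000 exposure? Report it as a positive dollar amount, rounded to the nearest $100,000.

σ_{10d} = 2.413% × √10 = 7.631%; μ_{10d} = 10 × 0.09% = 0.900%.
VaR = −(0.900%) + 1.896 × 7.631% = 13.568%.
On $400,000,000: 0.13568 × $400,000,000 = $54,272,000.

$54,300,000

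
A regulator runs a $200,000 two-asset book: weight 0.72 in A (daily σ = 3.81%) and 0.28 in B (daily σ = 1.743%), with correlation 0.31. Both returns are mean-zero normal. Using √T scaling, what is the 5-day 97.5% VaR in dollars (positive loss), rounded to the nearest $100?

σ_p = √(0.72²·3.81² + 0.28²·1.743² + 2·0.31·0.72·0.28·3.81·1.743) = 2.931%.
σ_{5d} = 2.931% × √5 = 6.554%.
z(97.5%) = 1.960.
VaR = 1.960 × 6.554% = 12.846%; on $200,000 that is $25,692.

$25,700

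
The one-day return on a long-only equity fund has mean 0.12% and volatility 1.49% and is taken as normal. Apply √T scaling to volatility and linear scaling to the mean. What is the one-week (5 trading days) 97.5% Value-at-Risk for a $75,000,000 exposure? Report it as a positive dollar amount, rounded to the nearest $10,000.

At 97.5%, z = 1.960.
σ_{5d} = 1.49% × √5 = 3.332%; μ_{5d} = 5 × 0.12% = 0.600%.
VaR = −(0.600%) + 1.960 × 3.332% = 5.931%.
On $75,000,000: 0.05931 × $75,000,000 = $4,448,250.

$4,450,000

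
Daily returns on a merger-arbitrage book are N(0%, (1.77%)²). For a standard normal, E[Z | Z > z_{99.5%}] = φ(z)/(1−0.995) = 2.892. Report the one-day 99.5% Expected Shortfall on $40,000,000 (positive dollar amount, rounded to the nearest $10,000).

$2,050,000

ES = 1.77% × 2.892 = 5.119%.
On $40,000,000: 0.05119 × $40,000,000 = $2,047,600.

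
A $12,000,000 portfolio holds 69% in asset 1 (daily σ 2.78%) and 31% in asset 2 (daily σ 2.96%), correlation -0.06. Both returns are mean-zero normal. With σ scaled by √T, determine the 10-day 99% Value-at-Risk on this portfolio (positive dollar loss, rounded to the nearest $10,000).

σ_p = √(0.69²·2.78² + 0.31²·2.96² + 2·-0.06·0.69·0.31·2.78·2.96) = 2.076%.
σ_{10d} = 2.076% × √10 = 6.565%.
z(99%) = 2.326.
VaR = 2.326 × 6.565% = 15.270%; on $12,000,000 that is $1,832,400.

$1,830,000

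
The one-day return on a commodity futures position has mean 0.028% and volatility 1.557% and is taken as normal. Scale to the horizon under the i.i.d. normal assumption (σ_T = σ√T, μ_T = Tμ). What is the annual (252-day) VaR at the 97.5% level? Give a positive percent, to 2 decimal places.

At 97.5%, z = 1.960.
σ_{252d} = 1.557% × √252 = 24.717%; μ_{252d} = 252 × 0.028% = 7.056%.
VaR = −(7.056%) + 1.960 × 24.717% = 41.389%.

41.39%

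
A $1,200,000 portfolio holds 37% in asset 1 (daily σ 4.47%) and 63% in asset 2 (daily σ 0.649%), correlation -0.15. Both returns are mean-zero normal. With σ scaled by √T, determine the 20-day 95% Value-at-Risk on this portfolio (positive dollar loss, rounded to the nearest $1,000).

σ_p = √(0.37²·4.47² + 0.63²·0.649² + 2·-0.15·0.37·0.63·4.47·0.649) = 1.643%.
σ_{20d} = 1.643% × √20 = 7.348%.
z(95%) = 1.645.
VaR = 1.645 × 7.348% = 12.087%; on $1,200,000 that is $145,044.

$145,000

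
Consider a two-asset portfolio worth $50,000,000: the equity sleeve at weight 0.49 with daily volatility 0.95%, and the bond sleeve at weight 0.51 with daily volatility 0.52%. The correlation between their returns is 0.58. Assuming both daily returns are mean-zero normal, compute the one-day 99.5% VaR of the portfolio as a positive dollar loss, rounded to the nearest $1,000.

σ_p² = 0.49²·0.95² + 0.51²·0.52² + 2·0.58·0.49·0.51·0.95·0.52 = 0.4302 (%²).
σ_p = √0.4302 = 0.656%.
At 99.5%, z = 2.576.
VaR = 2.576 × 0.656% = 1.690%; on $50,000,000 that is $845,000.

$845,000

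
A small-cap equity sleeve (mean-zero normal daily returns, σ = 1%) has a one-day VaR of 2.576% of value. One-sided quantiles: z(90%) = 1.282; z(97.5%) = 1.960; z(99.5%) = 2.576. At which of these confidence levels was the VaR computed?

Implied z = VaR/σ = 2.576 / 1 = 2.576.
This matches z(99.5%) = 2.576.

99.5%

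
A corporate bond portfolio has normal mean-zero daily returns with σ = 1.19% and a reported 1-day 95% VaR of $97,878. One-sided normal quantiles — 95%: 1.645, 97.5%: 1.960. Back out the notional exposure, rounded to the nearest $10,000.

$5,000,000

VaR as a fraction of value: z·σ = 1.645 × 1.19% = 1.95755%.
Position = $97,878 / 0.0195755 = $5,000,026.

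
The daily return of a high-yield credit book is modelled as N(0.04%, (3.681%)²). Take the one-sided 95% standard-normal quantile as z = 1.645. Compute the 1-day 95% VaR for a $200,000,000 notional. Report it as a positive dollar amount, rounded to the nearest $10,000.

$12,030,000

VaR = −μ + z·σ = −(0.04%) + 1.645 × 3.681% = 6.015%.
On $200,000,000: 0.06015 × $200,000,000 = $12,030,000.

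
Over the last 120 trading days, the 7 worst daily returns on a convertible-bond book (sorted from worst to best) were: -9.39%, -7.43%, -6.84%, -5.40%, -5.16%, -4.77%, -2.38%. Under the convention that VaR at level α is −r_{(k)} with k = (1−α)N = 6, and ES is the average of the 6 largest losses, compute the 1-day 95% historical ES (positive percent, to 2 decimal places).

The 6 worst returns sum to -38.99%.
ES = −(-38.99%) / 6 = 6.4983…% ≈ 6.50%.

6.50%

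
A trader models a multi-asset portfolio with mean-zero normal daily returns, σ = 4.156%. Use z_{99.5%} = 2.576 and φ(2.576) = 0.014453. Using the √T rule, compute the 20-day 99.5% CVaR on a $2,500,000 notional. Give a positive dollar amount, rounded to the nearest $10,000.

$1,340,000

σ_{20d} = 4.156% × √20 = 18.586%.
ES multiplier = φ(z)/(1−α) = 0.014453/0.005 = 2.891.
ES = 18.586% × 2.891 = 53.732%; on $2,500,000: $1,343,300.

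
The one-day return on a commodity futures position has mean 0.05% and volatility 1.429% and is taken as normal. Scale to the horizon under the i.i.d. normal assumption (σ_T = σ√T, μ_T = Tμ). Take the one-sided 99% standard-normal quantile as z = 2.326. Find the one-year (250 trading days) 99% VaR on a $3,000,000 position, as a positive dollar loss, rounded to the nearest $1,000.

$1,202,000

σ_{250d} = 1.429% × √250 = 22.594%; μ_{250d} = 250 × 0.05% = 12.500%.
VaR = −(12.500%) + 2.326 × 22.594% = 40.054%.
On $3,000,000: 0.40054 × $3,000,000 = $1,201,620.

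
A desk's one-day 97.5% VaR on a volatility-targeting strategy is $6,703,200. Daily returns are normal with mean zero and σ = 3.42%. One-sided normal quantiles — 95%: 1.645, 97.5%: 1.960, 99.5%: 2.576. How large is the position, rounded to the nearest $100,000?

$100,000,000

VaR as a fraction of value: z·σ = 1.960 × 3.42% = 6.7032%.
Position = $6,703,200 / 0.067032 = $100,000,000.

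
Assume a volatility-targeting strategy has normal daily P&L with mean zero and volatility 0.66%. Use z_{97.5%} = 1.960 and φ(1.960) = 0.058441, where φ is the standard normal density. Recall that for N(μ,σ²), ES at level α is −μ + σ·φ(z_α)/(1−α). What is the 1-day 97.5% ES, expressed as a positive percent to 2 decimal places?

Tail multiplier: φ(z)/(1−α) = 0.058441 / 0.025 = 2.338.
ES = 0.66% × 2.338 = 1.543%.

1.54%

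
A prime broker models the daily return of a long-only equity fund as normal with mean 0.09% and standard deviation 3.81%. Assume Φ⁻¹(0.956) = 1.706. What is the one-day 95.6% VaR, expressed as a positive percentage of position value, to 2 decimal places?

6.41%

VaR = −μ + z·σ = −(0.09%) + 1.706 × 3.81% = 6.410%.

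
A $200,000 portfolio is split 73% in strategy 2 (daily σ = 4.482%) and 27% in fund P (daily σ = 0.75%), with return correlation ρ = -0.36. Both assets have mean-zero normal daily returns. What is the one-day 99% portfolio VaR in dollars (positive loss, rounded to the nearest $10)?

σ_p² = 0.73²·4.482² + 0.27²·0.75² + 2·-0.36·0.73·0.27·4.482·0.75 = 10.2690 (%²).
σ_p = √10.2690 = 3.205%.
At 99%, z = 2.326.
VaR = 2.326 × 3.205% = 7.455%; on $200,000 that is $14,910.

$14,910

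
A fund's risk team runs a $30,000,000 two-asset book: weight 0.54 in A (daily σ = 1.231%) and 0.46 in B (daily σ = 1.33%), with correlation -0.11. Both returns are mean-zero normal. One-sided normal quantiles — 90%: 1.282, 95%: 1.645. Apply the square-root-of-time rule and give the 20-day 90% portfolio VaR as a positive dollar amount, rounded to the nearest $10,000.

σ_p = √(0.54²·1.231² + 0.46²·1.33² + 2·-0.11·0.54·0.46·1.231·1.33) = 0.852%.
σ_{20d} = 0.852% × √20 = 3.810%.
VaR = 1.282 × 3.810% = 4.884%; on $30,000,000 that is $1,465,200.

$1,470,000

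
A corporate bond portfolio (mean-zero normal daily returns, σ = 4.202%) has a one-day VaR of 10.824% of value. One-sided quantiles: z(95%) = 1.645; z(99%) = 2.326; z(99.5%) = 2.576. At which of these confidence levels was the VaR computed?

99.5%

Implied z = VaR/σ = 10.824 / 4.202 = 2.576.
This matches z(99.5%) = 2.576.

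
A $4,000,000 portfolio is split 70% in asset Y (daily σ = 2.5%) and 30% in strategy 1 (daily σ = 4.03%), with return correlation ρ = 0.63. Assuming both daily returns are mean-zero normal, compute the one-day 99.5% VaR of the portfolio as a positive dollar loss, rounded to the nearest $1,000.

$276,000

σ_p² = 0.7²·2.5² + 0.3²·4.03² + 2·0.63·0.7·0.3·2.5·4.03 = 7.1900 (%²).
σ_p = √7.1900 = 2.681%.
At 99.5%, z = 2.576.
VaR = 2.576 × 2.681% = 6.906%; on $4,000,000 that is $276,240.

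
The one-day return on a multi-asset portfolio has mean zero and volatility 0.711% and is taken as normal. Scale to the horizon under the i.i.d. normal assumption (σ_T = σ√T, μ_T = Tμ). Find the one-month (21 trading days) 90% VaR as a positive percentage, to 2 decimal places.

At 90%, z = 1.282.
σ_{21d} = 0.711% × √21 = 3.258%.
VaR = 1.282 × 3.258% = 4.177%.

4.18%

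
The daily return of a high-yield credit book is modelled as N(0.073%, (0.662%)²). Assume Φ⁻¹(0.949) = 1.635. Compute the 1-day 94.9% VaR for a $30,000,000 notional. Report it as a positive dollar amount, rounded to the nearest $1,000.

$303,000

VaR = −μ + z·σ = −(0.073%) + 1.635 × 0.662% = 1.009%.
On $30,000,000: 0.01009 × $30,000,000 = $302,700.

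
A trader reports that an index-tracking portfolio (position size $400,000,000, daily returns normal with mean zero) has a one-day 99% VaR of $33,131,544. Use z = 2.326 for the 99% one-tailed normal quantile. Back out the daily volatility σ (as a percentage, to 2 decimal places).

3.56%

VaR as a fraction: $33,131,544 / $400,000,000 = 8.283%.
σ = VaR / z = 8.283% / 2.326 = 3.561%.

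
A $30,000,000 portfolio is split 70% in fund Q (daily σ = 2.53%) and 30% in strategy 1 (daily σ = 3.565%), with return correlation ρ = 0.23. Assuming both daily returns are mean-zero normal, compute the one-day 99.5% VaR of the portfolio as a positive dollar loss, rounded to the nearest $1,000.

σ_p² = 0.7²·2.53² + 0.3²·3.565² + 2·0.23·0.7·0.3·2.53·3.565 = 5.1516 (%²).
σ_p = √5.1516 = 2.270%.
At 99.5%, z = 2.576.
VaR = 2.576 × 2.270% = 5.848%; on $30,000,000 that is $1,754,400.

$1,754,000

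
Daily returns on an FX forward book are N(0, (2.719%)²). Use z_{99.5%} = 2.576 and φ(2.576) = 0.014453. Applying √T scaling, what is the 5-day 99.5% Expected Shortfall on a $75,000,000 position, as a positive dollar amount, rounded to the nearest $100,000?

σ_{5d} = 2.719% × √5 = 6.080%.
ES multiplier = φ(z)/(1−α) = 0.014453/0.005 = 2.891.
ES = 6.080% × 2.891 = 17.577%; on $75,000,000: $13,182,750.

$13,200,000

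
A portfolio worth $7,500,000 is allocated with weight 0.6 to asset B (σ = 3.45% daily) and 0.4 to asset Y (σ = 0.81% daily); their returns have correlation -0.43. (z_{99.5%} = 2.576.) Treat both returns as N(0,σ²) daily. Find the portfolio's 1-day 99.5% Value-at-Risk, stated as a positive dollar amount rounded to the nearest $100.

σ_p² = 0.6²·3.45² + 0.4²·0.81² + 2·-0.43·0.6·0.4·3.45·0.81 = 3.8131 (%²).
σ_p = √3.8131 = 1.953%.
VaR = 2.576 × 1.953% = 5.031%; on $7,500,000 that is $377,325.

$377,300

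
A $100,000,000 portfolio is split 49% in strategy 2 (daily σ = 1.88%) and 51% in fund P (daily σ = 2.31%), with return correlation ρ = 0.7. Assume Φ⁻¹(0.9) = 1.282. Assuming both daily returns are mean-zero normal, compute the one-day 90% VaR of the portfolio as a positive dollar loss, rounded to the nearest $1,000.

$2,485,000

σ_p² = 0.49²·1.88² + 0.51²·2.31² + 2·0.7·0.49·0.51·1.88·2.31 = 3.7559 (%²).
σ_p = √3.7559 = 1.938%.
VaR = 1.282 × 1.938% = 2.485%; on $100,000,000 that is $2,485,000.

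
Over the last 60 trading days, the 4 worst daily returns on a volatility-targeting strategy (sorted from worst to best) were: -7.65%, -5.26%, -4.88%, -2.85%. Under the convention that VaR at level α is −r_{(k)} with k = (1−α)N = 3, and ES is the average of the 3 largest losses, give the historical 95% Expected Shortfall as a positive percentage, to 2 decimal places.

The 3 worst returns sum to -17.79%.
ES = −(-17.79%) / 3 = 5.93%.

5.93%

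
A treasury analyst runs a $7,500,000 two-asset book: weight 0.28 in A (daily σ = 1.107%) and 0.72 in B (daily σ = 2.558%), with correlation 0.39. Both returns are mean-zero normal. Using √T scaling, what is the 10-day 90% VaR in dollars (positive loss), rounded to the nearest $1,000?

σ_p = √(0.28²·1.107² + 0.72²·2.558² + 2·0.39·0.28·0.72·1.107·2.558) = 1.983%.
σ_{10d} = 1.983% × √10 = 6.271%.
z(90%) = 1.282.
VaR = 1.282 × 6.271% = 8.039%; on $7,500,000 that is $602,925.

$603,000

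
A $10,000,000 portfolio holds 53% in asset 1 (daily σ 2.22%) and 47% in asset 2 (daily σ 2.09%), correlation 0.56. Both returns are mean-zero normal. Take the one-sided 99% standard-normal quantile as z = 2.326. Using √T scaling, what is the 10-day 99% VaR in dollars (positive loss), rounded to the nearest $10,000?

σ_p = √(0.53²·2.22² + 0.47²·2.09² + 2·0.56·0.53·0.47·2.22·2.09) = 1.909%.
σ_{10d} = 1.909% × √10 = 6.037%.
VaR = 2.326 × 6.037% = 14.042%; on $10,000,000 that is $1,404,200.

$1,400,000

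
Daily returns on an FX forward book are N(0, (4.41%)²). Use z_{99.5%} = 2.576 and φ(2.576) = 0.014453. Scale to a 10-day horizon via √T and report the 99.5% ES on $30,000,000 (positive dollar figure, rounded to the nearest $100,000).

$12,100,000

σ_{10d} = 4.41% × √10 = 13.946%.
ES multiplier = φ(z)/(1−α) = 0.014453/0.005 = 2.891.
ES = 13.946% × 2.891 = 40.318%; on $30,000,000: $12,095,400.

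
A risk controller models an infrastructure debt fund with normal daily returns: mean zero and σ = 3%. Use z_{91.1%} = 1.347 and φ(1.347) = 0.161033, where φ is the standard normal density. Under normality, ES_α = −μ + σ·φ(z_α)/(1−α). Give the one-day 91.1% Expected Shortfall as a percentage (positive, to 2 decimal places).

5.43%

Tail multiplier: φ(z)/(1−α) = 0.161033 / 0.089 = 1.809.
ES = 3% × 1.809 = 5.427%.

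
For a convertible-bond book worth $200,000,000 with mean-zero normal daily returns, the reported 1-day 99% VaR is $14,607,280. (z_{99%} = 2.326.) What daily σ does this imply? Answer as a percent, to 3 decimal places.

VaR as a fraction: $14,607,280 / $200,000,000 = 7.304%.
σ = VaR / z = 7.304% / 2.326 = 3.140%.

3.140%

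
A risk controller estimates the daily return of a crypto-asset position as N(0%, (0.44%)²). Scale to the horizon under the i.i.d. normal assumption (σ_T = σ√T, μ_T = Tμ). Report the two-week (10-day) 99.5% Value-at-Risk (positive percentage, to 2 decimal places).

3.58%

At 99.5%, z = 2.576.
σ_{10d} = 0.44% × √10 = 1.391%.
VaR = 2.576 × 1.391% = 3.583%.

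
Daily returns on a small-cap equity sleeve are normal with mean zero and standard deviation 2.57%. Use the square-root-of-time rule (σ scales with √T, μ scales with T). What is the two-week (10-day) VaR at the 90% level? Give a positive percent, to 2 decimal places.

At 90%, z = 1.282.
σ_{10d} = 2.57% × √10 = 8.127%.
VaR = 1.282 × 8.127% = 10.419%.

10.42%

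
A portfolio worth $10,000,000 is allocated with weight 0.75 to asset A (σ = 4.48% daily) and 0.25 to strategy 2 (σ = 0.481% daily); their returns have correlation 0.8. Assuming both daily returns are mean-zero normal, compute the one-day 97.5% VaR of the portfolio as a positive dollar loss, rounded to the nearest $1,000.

$678,000

σ_p² = 0.75²·4.48² + 0.25²·0.481² + 2·0.8·0.75·0.25·4.48·0.481 = 11.9505 (%²).
σ_p = √11.9505 = 3.457%.
At 97.5%, z = 1.960.
VaR = 1.960 × 3.457% = 6.776%; on $10,000,000 that is $677,600.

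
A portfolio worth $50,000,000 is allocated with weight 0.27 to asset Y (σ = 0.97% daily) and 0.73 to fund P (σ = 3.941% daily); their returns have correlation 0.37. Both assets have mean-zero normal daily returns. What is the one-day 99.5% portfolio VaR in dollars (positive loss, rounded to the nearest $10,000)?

σ_p² = 0.27²·0.97² + 0.73²·3.941² + 2·0.37·0.27·0.73·0.97·3.941 = 8.9029 (%²).
σ_p = √8.9029 = 2.984%.
At 99.5%, z = 2.576.
VaR = 2.576 × 2.984% = 7.687%; on $50,000,000 that is $3,843,500.

$3,840,000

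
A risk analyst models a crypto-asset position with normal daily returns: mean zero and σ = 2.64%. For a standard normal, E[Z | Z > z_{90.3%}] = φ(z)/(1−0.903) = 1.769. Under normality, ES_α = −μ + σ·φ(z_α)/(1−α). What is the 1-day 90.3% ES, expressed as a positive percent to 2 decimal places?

4.67%

ES = 2.64% × 1.769 = 4.670%.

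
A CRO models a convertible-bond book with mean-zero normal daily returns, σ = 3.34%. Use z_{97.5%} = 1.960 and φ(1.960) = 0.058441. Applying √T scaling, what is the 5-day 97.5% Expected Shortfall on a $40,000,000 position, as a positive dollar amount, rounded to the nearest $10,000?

σ_{5d} = 3.34% × √5 = 7.468%.
ES multiplier = φ(z)/(1−α) = 0.058441/0.025 = 2.338.
ES = 7.468% × 2.338 = 17.460%; on $40,000,000: $6,984,000.

$6,980,000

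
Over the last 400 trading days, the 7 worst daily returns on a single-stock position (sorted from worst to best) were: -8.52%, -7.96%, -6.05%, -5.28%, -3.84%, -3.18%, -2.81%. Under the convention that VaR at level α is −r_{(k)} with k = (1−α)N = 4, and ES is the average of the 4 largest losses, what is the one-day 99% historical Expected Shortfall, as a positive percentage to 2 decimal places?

6.95%

The 4 worst returns sum to -27.81%.
ES = −(-27.81%) / 4 = 6.9525% ≈ 6.95%.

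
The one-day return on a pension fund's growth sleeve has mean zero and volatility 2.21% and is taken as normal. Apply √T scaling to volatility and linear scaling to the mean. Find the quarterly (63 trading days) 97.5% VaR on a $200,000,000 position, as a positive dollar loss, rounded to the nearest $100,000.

$68,800,000

At 97.5%, z = 1.960.
σ_{63d} = 2.21% × √63 = 17.541%.
VaR = 1.960 × 17.541% = 34.380%.
On $200,000,000: 0.34380 × $200,000,000 = $68,760,000.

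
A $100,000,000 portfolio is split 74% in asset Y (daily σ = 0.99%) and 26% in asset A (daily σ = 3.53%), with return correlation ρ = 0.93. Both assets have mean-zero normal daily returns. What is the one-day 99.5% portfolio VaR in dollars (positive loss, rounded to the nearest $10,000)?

σ_p² = 0.74²·0.99² + 0.26²·3.53² + 2·0.93·0.74·0.26·0.99·3.53 = 2.6297 (%²).
σ_p = √2.6297 = 1.622%.
At 99.5%, z = 2.576.
VaR = 2.576 × 1.622% = 4.178%; on $100,000,000 that is $4,178,000.

$4,180,000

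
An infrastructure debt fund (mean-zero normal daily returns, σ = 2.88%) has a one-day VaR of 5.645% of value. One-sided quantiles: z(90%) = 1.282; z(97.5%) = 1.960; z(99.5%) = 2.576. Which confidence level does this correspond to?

97.5%

Implied z = VaR/σ = 5.645 / 2.88 = 1.960.
This matches z(97.5%) = 1.960.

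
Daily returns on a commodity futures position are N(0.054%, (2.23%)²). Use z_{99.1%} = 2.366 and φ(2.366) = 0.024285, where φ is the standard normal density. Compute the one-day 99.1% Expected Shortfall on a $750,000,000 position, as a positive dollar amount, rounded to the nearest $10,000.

Tail multiplier: φ(z)/(1−α) = 0.024285 / 0.009 = 2.698.
ES = −(0.054%) + 2.23% × 2.698 = 5.963%.
On $750,000,000: 0.05963 × $750,000,000 = $44,722,500.

$44,720,000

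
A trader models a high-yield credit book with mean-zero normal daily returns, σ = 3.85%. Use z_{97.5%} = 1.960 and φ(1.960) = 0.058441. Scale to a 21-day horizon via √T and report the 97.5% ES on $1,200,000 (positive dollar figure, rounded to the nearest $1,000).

σ_{21d} = 3.85% × √21 = 17.643%.
ES multiplier = φ(z)/(1−α) = 0.058441/0.025 = 2.338.
ES = 17.643% × 2.338 = 41.249%; on $1,200,000: $494,988.

$495,000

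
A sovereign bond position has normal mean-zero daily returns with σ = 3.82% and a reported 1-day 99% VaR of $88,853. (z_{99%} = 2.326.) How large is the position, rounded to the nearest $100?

VaR as a fraction of value: z·σ = 2.326 × 3.82% = 8.88532%.
Position = $88,853 / 0.0888532 = $999,998.

$1,000,000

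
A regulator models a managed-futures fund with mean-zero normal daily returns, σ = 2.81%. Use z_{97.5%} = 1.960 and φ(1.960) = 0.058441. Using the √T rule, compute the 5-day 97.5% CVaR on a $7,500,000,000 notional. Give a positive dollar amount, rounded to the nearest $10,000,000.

$1,100,000,000

σ_{5d} = 2.81% × √5 = 6.283%.
ES multiplier = φ(z)/(1−α) = 0.058441/0.025 = 2.338.
ES = 6.283% × 2.338 = 14.690%; on $7,500,000,000: $1,101,750,000.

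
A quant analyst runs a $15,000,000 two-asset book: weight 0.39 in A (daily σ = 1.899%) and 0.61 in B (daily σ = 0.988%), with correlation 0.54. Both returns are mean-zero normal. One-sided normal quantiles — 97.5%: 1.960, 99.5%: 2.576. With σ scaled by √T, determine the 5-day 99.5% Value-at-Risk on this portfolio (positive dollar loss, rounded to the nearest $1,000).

σ_p = √(0.39²·1.899² + 0.61²·0.988² + 2·0.54·0.39·0.61·1.899·0.988) = 1.181%.
σ_{5d} = 1.181% × √5 = 2.641%.
VaR = 2.576 × 2.641% = 6.803%; on $15,000,000 that is $1,020,450.

$1,020,000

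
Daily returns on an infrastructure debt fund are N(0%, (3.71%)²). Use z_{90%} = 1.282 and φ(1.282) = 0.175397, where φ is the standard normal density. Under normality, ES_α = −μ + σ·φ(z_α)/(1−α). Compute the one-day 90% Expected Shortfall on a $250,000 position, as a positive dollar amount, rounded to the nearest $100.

Tail multiplier: φ(z)/(1−α) = 0.175397 / 0.1 = 1.754.
ES = 3.71% × 1.754 = 6.507%.
On $250,000: 0.06507 × $250,000 = $16,268.

$16,300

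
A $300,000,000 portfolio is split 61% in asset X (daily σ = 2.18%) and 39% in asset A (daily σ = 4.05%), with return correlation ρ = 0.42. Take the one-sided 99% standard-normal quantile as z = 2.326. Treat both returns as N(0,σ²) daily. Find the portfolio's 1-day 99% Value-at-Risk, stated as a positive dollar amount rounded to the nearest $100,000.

$17,100,000

σ_p² = 0.61²·2.18² + 0.39²·4.05² + 2·0.42·0.61·0.39·2.18·4.05 = 6.0275 (%²).
σ_p = √6.0275 = 2.455%.
VaR = 2.326 × 2.455% = 5.710%; on $300,000,000 that is $17,130,000.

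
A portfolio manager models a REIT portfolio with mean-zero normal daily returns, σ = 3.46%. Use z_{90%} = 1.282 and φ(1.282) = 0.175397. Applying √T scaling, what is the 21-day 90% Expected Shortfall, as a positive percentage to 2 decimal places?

27.81%

σ_{21d} = 3.46% × √21 = 15.856%.
ES multiplier = φ(z)/(1−α) = 0.175397/0.1 = 1.754.
ES = 15.856% × 1.754 = 27.811%.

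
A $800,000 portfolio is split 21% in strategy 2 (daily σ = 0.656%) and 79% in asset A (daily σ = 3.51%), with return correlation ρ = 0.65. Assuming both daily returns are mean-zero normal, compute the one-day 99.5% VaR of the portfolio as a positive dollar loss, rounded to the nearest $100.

$59,000

σ_p² = 0.21²·0.656² + 0.79²·3.51² + 2·0.65·0.21·0.79·0.656·3.51 = 8.2045 (%²).
σ_p = √8.2045 = 2.864%.
At 99.5%, z = 2.576.
VaR = 2.576 × 2.864% = 7.378%; on $800,000 that is $59,024.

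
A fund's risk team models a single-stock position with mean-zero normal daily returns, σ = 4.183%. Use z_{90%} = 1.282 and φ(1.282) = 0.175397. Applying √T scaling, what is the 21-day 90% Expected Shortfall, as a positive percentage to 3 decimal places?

33.622%

σ_{21d} = 4.183% × √21 = 19.169%.
ES multiplier = φ(z)/(1−α) = 0.175397/0.1 = 1.754.
ES = 19.169% × 1.754 = 33.622%.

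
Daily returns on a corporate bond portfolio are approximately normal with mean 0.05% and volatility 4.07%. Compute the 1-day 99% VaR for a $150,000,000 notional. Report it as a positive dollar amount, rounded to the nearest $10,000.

$14,130,000

At 99% one-sided, z = 2.326.
VaR = −μ + z·σ = −(0.05%) + 2.326 × 4.07% = 9.417%.
On $150,000,000: 0.09417 × $150,000,000 = $14,125,500.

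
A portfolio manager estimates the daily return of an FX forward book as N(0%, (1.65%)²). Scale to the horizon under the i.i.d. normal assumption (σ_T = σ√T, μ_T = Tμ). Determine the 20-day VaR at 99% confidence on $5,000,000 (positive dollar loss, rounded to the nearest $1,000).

At 99%, z = 2.326.
σ_{20d} = 1.65% × √20 = 7.379%.
VaR = 2.326 × 7.379% = 17.164%.
On $5,000,000: 0.17164 × $5,000,000 = $858,200.

$858,000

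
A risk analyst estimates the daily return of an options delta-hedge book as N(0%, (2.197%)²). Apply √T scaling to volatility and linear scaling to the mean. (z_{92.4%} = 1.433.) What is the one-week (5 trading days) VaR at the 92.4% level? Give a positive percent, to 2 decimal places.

7.04%

σ_{5d} = 2.197% × √5 = 4.913%.
VaR = 1.433 × 4.913% = 7.040%.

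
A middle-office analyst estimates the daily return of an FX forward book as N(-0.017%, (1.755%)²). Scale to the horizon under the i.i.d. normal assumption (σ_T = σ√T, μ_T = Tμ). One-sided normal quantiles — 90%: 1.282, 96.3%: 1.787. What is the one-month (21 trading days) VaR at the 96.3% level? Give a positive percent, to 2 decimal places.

14.73%

σ_{21d} = 1.755% × √21 = 8.042%; μ_{21d} = 21 × -0.017% = -0.357%.
VaR = −(-0.357%) + 1.787 × 8.042% = 14.728%.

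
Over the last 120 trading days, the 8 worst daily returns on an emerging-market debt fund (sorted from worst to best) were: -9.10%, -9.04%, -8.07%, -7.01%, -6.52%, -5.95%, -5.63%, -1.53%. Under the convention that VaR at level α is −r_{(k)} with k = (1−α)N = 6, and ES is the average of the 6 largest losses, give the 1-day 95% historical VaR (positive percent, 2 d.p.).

5.95%

k = 6; the 6th lowest return is -5.95%, so VaR = 5.95%.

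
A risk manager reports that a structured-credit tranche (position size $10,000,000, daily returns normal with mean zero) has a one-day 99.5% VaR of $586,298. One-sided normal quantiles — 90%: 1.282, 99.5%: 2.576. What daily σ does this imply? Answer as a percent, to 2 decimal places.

2.28%

VaR as a fraction: $586,298 / $10,000,000 = 5.863%.
σ = VaR / z = 5.863% / 2.576 = 2.276%.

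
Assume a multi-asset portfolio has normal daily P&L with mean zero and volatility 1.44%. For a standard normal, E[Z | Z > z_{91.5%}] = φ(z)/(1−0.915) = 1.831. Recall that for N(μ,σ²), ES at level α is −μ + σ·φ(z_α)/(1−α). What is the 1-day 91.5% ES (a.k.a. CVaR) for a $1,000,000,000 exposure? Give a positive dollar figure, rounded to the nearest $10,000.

$26,370,000

ES = 1.44% × 1.831 = 2.637%.
On $1,000,000,000: 0.02637 × $1,000,000,000 = $26,370,000.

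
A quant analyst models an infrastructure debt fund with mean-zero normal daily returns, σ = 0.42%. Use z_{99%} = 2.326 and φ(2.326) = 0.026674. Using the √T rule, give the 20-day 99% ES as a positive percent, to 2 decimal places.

σ_{20d} = 0.42% × √20 = 1.878%.
ES multiplier = φ(z)/(1−α) = 0.026674/0.01 = 2.667.
ES = 1.878% × 2.667 = 5.009%.

5.01%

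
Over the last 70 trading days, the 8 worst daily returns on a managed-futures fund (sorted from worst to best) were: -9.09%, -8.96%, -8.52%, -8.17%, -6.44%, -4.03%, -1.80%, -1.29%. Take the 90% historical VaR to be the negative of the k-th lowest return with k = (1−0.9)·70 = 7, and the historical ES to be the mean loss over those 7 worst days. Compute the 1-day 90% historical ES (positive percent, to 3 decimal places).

The 7 worst returns sum to -47.01%.
ES = −(-47.01%) / 7 = 6.7157…% ≈ 6.716%.

6.716%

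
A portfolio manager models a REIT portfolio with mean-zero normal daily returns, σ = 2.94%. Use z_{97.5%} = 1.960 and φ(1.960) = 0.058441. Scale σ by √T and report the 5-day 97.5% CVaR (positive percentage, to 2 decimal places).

σ_{5d} = 2.94% × √5 = 6.574%.
ES multiplier = φ(z)/(1−α) = 0.058441/0.025 = 2.338.
ES = 6.574% × 2.338 = 15.370%.

15.37%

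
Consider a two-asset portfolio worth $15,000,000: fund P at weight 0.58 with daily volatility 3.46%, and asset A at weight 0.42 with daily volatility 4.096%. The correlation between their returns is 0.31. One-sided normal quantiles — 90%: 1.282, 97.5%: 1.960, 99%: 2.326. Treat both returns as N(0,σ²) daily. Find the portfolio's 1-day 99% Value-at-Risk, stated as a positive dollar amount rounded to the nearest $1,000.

$1,054,000

σ_p² = 0.58²·3.46² + 0.42²·4.096² + 2·0.31·0.58·0.42·3.46·4.096 = 9.1272 (%²).
σ_p = √9.1272 = 3.021%.
VaR = 2.326 × 3.021% = 7.027%; on $15,000,000 that is $1,054,050.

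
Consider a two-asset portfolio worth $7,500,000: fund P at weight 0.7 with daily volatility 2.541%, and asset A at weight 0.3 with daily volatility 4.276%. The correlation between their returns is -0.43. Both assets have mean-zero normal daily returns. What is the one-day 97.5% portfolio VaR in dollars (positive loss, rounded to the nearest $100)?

$248,000

σ_p² = 0.7²·2.541² + 0.3²·4.276² + 2·-0.43·0.7·0.3·2.541·4.276 = 2.8471 (%²).
σ_p = √2.8471 = 1.687%.
At 97.5%, z = 1.960.
VaR = 1.960 × 1.687% = 3.307%; on $7,500,000 that is $248,025.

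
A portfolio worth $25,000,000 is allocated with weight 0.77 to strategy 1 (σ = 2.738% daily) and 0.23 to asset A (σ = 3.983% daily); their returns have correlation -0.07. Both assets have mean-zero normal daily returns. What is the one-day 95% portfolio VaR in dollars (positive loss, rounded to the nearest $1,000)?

$921,000

σ_p² = 0.77²·2.738² + 0.23²·3.983² + 2·-0.07·0.77·0.23·2.738·3.983 = 5.0136 (%²).
σ_p = √5.0136 = 2.239%.
At 95%, z = 1.645.
VaR = 1.645 × 2.239% = 3.683%; on $25,000,000 that is $920,750.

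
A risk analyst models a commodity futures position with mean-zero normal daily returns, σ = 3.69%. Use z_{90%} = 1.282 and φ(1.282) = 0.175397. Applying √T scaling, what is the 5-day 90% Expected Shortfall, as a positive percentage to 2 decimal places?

14.47%

σ_{5d} = 3.69% × √5 = 8.251%.
ES multiplier = φ(z)/(1−α) = 0.175397/0.1 = 1.754.
ES = 8.251% × 1.754 = 14.472%.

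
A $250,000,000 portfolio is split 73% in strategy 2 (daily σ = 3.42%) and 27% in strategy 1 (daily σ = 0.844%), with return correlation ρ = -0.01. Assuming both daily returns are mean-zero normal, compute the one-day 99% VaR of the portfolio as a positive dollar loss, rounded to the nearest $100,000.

$14,600,000

σ_p² = 0.73²·3.42² + 0.27²·0.844² + 2·-0.01·0.73·0.27·3.42·0.844 = 6.2736 (%²).
σ_p = √6.2736 = 2.505%.
At 99%, z = 2.326.
VaR = 2.326 × 2.505% = 5.827%; on $250,000,000 that is $14,567,500.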